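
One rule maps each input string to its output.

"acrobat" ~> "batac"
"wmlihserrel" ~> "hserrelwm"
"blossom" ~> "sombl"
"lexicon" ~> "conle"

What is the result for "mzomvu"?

vumz

Rule — move the first 2 characters to the end (rotate left by 2), then delete the first 2 characters.
Starting from "mzomvu": after the first operation, "omvumz"; after the second, "vumz".
(Check on "acrobat": → "robatac" → "batac" ✓)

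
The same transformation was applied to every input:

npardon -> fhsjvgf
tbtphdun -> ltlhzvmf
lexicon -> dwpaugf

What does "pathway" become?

hslzosq

Rule — shift every letter 8 places backward in the alphabet (wrapping around).
"pathway" → "hslzosq".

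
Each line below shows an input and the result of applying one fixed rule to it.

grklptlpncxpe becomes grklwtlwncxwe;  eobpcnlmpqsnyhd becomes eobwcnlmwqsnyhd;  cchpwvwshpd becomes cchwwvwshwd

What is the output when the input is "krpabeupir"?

The transformation: replace every "p" with "w".
For "krpabeupir" the result is "krwabeuwir".

krwabeuwir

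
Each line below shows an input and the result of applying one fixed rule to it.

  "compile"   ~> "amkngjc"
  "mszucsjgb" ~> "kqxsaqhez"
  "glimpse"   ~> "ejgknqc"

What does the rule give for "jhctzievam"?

In each case the input is transformed by: shift every letter 2 places backward in the alphabet (wrapping around).
On "jhctzievam" that produces "hfarxgctyk".

hfarxgctyk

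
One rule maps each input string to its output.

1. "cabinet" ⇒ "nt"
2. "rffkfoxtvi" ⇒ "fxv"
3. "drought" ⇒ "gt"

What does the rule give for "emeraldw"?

ad

In each case the input is transformed by: keep every other character starting from the first (positions 1st, 3rd, 5th, ...), then delete the first 2 characters.
For "emeraldw", step one produces "eead"; step two turns that into "ad".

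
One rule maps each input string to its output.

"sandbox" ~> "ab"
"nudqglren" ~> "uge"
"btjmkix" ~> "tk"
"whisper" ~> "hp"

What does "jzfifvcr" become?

zfr

What's happening: keep one character in every 3, starting at position 2 (positions 2nd, 5th, 8th, ...).
For "jzfifvcr" the result is "zfr".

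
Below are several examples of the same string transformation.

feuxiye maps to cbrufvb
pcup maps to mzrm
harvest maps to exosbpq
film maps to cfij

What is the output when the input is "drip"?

aofm

The rule is to shift every letter 3 places backward in the alphabet (wrapping around).
Applying that to "drip" gives "aofm".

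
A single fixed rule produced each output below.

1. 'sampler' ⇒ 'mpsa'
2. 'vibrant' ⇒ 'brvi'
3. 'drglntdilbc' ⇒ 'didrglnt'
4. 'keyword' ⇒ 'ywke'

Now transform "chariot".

Looking at the pairs, the operation is to delete the last 3 characters, then move the last 2 characters to the front (rotate right by 2).
"chariot" → "arch".

arch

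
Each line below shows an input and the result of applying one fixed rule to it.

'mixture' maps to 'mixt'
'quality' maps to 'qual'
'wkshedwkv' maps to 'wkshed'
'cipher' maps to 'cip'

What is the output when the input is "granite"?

gran

Rule — delete the last 3 characters.
"granite" → "gran".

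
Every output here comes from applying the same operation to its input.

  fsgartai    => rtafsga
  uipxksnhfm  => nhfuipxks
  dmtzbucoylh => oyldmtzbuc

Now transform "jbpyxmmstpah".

tpajbpyxmms

The rule is to delete the last character, then move the last 3 characters to the front (rotate right by 3).
For "jbpyxmmstpah", step one produces "jbpyxmmstpa"; step two turns that into "tpajbpyxmms".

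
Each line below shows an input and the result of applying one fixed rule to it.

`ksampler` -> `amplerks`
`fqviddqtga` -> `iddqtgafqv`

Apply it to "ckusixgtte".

sixgttecku

The pattern: swap the front and back halves of the string, then move the last 2 characters to the front (rotate right by 2).
So "ckusixgtte" becomes "sixgttecku".
(Check on "ksampler": → "plerksam" → "amplerks" ✓)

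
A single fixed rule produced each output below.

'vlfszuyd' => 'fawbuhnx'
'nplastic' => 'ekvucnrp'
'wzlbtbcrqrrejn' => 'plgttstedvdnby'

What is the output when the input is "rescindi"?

The pattern: shift every letter 2 places forward in the alphabet (wrapping around), then reverse the string.
Working it through for "rescindi": intermediate "tguekpfk", final "kfpkeugt".

kfpkeugt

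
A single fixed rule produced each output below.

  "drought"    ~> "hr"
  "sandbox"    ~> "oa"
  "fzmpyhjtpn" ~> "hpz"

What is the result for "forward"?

Looking at the pairs, the operation is to move the first 3 characters to the end (rotate left by 3), then keep one character in every 3, starting at position 3 (positions 3rd, 6th, 9th, ...).
Starting from "forward": after the first operation, "wardfor"; after the second, "ro".

ro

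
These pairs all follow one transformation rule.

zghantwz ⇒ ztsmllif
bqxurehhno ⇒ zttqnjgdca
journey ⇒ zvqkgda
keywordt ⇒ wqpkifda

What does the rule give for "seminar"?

zyuqmed

In each case the input is transformed by: shift every letter 12 places forward in the alphabet (wrapping around), then sort the characters into reverse alphabetical order.
"seminar" → "eqyuzmd" → "zyuqmed".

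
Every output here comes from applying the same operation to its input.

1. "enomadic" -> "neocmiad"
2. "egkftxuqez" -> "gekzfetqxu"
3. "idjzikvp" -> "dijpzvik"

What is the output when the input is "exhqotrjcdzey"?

The rule is to move the first character to the end, then take characters alternately from the front and the back (1st, last, 2nd, 2nd-last, ...).
Applying both steps to "exhqotrjcdzey": "xhqotrjcdzeye", then "xehyqeoztdrcj".

xehyqeoztdrcj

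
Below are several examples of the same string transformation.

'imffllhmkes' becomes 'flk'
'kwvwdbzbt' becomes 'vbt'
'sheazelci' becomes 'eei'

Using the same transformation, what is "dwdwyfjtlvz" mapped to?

The rule is to keep one character in every 3, starting at position 3 (positions 3rd, 6th, 9th, ...).
Applying that to "dwdwyfjtlvz" gives "dfl".

dfl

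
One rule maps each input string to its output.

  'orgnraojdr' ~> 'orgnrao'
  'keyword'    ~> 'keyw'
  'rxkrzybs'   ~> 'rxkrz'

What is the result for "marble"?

mar

Rule — delete the last 3 characters.
Applying that to "marble" gives "mar".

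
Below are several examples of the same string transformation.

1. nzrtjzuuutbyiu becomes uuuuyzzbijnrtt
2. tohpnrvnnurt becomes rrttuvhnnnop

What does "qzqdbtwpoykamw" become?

qqtwwyzabdkmop

Looking at the pairs, the operation is to sort the characters into alphabetical order, then swap the front and back halves of the string.
"qzqdbtwpoykamw" → "qqtwwyzabdkmop".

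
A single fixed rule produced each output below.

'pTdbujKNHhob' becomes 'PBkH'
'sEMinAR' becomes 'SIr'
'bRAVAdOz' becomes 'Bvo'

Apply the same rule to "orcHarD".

Ohd

In each case the input is transformed by: keep one character in every 3, starting at position 1 (positions 1st, 4th, 7th, ...), then flip the case of every letter.
Starting from "orcHarD": after the first operation, "oHD"; after the second, "Ohd".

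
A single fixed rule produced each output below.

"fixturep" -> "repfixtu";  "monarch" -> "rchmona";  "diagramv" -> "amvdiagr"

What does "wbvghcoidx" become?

idxwbvghco

The pattern: move the last 3 characters to the front (rotate right by 3).
On "wbvghcoidx" that produces "idxwbvghco".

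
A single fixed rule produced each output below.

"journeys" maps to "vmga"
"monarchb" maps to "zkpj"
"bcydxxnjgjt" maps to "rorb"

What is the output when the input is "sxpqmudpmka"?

xusi

Looking at the pairs, the operation is to shift every letter 8 places forward in the alphabet (wrapping around), then keep only the last 4 characters.
"sxpqmudpmka" → "afxyuclxusi" → "xusi".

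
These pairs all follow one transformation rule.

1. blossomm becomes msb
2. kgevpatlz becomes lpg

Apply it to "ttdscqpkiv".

The rule is to reverse the string, then keep one character in every 3, starting at position 2 (positions 2nd, 5th, 8th, ...).
"ttdscqpkiv" → "iqd".

iqd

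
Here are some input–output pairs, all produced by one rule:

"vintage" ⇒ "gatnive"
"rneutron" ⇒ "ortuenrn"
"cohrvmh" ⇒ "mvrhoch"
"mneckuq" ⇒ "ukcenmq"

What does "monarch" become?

cranomh

The pattern: reverse the string, then move the first character to the end.
Starting from "monarch": after the first operation, "hcranom"; after the second, "cranomh".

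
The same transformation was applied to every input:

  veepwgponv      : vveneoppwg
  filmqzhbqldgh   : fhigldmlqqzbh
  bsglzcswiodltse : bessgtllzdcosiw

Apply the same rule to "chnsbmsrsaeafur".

The pattern: take characters alternately from the front and the back (1st, last, 2nd, 2nd-last, ...).
On "chnsbmsrsaeafur" that produces "crhunfsabemassr".

crhunfsabemassr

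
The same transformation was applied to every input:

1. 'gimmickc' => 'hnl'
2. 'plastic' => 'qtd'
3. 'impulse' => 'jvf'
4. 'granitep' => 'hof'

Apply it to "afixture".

Looking at the pairs, the operation is to keep one character in every 3, starting at position 1 (positions 1st, 4th, 7th, ...), then shift every letter 1 place forward in the alphabet (wrapping around).
For "afixture", step one produces "axr"; step two turns that into "bys".

bys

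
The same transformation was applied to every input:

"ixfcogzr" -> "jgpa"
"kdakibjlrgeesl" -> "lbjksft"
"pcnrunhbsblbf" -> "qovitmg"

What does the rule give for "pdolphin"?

qpqj

The transformation: shift every letter 1 place forward in the alphabet (wrapping around), then keep every other character starting from the first (positions 1st, 3rd, 5th, ...).
Starting from "pdolphin": after the first operation, "qepmqijo"; after the second, "qpqj".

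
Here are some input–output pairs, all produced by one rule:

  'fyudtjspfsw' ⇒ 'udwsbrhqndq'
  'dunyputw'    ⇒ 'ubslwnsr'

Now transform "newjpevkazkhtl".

jlcuhnctiyxifr

Looking at the pairs, the operation is to shift every letter 2 places backward in the alphabet (wrapping around), then move the last character to the front.
On "newjpevkazkhtl": the first step gives "lcuhnctiyxifrj", and the second then gives "jlcuhnctiyxifr".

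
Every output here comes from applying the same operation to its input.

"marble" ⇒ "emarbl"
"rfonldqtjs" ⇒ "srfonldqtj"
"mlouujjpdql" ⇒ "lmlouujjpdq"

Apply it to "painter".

rpainte

The transformation: move the last character to the front.
Doing the same to "painter": "rpainte".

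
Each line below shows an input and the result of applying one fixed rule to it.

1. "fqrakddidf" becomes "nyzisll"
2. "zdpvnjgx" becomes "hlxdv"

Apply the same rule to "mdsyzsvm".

What's happening: shift every letter 8 places forward in the alphabet (wrapping around), then delete the last 3 characters.
Working it through for "mdsyzsvm": intermediate "ulaghadu", final "ulagh".

ulagh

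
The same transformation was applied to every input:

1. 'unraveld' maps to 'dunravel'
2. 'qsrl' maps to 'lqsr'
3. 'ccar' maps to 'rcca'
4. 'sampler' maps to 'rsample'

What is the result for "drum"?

mdru

The transformation: move the last character to the front.
Doing the same to "drum": "mdru".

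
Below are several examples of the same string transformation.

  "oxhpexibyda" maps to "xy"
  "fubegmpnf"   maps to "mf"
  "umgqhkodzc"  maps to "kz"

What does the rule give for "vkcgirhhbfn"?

rb

Each output is the input with this applied: keep one character in every 3, starting at position 3 (positions 3rd, 6th, 9th, ...), then delete the first character.
Applying both steps to "vkcgirhhbfn": "crb", then "rb".
(Check on "umgqhkodzc": → "gkz" → "kz" ✓)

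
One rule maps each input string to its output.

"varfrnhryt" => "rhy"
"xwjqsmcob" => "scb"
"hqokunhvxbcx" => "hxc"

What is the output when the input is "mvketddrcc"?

Each output is the input with this applied: keep every other character starting from the first (positions 1st, 3rd, 5th, ...), then keep only the last 3 characters.
Applying both steps to "mvketddrcc": "mktdc", then "tdc".

tdc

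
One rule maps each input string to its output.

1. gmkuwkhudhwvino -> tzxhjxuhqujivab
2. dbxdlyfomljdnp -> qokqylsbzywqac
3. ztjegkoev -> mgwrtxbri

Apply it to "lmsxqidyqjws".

yzfkdvqldwjf

Each output is the input with this applied: shift every letter 13 places forward in the alphabet (wrapping around) — i.e. ROT13.
For "lmsxqidyqjws" the result is "yzfkdvqldwjf".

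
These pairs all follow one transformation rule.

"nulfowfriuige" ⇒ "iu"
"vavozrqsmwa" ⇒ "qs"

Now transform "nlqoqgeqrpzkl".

In each case the input is transformed by: delete the last 3 characters, then keep only the last 2 characters.
For "nlqoqgeqrpzkl", step one produces "nlqoqgeqrp"; step two turns that into "rp".
(Check on "nulfowfriuige": → "nulfowfriu" → "iu" ✓)

rp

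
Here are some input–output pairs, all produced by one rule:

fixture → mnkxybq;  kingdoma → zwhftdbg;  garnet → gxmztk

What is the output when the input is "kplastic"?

tlmbvdie

What's happening: shift every letter 7 places backward in the alphabet (wrapping around), then move the first 3 characters to the end (rotate left by 3).
On "kplastic" that produces "tlmbvdie".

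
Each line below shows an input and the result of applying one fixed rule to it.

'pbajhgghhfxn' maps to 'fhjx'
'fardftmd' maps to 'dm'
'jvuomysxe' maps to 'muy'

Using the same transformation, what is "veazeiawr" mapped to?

erz

Each output is the input with this applied: sort the characters into alphabetical order, then keep one character in every 3, starting at position 3 (positions 3rd, 6th, 9th, ...).
"veazeiawr" → "aaeeirvwz" → "erz".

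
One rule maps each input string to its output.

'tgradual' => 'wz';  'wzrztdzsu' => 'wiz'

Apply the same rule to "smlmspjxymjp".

qudu

The rule is to shift every letter 5 places forward in the alphabet (wrapping around), then keep one character in every 3, starting at position 3 (positions 3rd, 6th, 9th, ...).
On "smlmspjxymjp" that produces "qudu".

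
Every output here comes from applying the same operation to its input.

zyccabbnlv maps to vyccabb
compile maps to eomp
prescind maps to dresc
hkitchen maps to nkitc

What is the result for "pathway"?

yath

The pattern: swap the first and last characters, then delete the last 3 characters.
For "pathway", step one produces "yathwap"; step two turns that into "yath".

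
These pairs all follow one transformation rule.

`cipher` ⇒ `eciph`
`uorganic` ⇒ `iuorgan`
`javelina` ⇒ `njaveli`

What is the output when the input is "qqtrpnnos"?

Rule — delete the last character, then move the last character to the front.
For "qqtrpnnos", step one produces "qqtrpnno"; step two turns that into "oqqtrpnn".
(Check on "javelina": → "javelin" → "njaveli" ✓)

oqqtrpnn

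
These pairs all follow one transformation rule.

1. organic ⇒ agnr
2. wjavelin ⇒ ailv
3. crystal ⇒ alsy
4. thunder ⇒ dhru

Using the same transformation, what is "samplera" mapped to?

aemr

The pattern: sort the characters into alphabetical order, then keep every other character starting from the first (positions 1st, 3rd, 5th, ...).
On "samplera": the first step gives "aaelmprs", and the second then gives "aemr".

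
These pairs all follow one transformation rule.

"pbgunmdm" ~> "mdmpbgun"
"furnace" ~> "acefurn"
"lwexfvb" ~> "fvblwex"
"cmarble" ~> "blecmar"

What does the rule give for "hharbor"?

borhhar

The pattern: move the last 3 characters to the front (rotate right by 3).
"hharbor" → "borhhar".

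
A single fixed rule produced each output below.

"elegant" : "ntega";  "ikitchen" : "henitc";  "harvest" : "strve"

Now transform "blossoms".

omsoss

Rule — delete the first 2 characters, then move the first 3 characters to the end (rotate left by 3).
On "blossoms": the first step gives "ossoms", and the second then gives "omsoss".
(Check on "elegant": → "egant" → "ntega" ✓)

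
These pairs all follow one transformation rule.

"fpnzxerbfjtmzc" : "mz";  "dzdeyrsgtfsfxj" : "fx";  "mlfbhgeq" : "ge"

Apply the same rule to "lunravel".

ve

The transformation: move the last character to the front, then keep only the last 2 characters.
Starting from "lunravel": after the first operation, "llunrave"; after the second, "ve".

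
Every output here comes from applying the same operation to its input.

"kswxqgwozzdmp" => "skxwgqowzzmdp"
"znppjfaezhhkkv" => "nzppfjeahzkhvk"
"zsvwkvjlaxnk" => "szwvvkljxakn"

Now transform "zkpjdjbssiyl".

kzjpjdsbisly

Looking at the pairs, the operation is to swap each adjacent pair of characters (1↔2, 3↔4, ...).
So "zkpjdjbssiyl" becomes "kzjpjdsbisly".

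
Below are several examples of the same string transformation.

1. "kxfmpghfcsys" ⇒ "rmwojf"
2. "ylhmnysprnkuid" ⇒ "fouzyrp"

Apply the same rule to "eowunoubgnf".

In each case the input is transformed by: shift every letter 7 places forward in the alphabet (wrapping around), then keep every other character starting from the first (positions 1st, 3rd, 5th, ...).
"eowunoubgnf" → "lvdbuvbinum" → "ldubnm".

ldubnm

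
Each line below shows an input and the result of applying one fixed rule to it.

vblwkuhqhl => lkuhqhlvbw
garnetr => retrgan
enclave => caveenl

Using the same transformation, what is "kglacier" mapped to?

lcierkga

The pattern: move the first 3 characters to the end (rotate left by 3), then swap the first and last characters.
"kglacier" → "lcierkga".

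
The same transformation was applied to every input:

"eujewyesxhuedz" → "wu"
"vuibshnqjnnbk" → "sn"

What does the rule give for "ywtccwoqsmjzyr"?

What's happening: keep every other character starting from the first (positions 1st, 3rd, 5th, ...), then keep one character in every 3, starting at position 3 (positions 3rd, 6th, 9th, ...).
Applying both steps to "ywtccwoqsmjzyr": "ytcosjy", then "cj".

cj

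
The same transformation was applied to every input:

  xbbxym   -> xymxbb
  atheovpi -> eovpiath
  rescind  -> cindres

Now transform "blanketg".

nketgbla

What's happening: move the first 3 characters to the end (rotate left by 3).
For "blanketg" the result is "nketgbla".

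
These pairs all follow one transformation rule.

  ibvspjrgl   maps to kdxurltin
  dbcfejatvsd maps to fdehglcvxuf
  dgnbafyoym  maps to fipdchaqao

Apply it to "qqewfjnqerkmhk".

ssgyhlpsgtmojm

The rule is to shift every letter 2 places forward in the alphabet (wrapping around).
For "qqewfjnqerkmhk" the result is "ssgyhlpsgtmojm".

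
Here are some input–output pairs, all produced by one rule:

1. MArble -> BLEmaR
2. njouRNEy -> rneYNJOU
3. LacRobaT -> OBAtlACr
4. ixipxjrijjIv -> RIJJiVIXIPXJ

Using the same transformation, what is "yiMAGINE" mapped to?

What's happening: flip the case of every letter, then swap the front and back halves of the string.
For "yiMAGINE", step one produces "YImagine"; step two turns that into "gineYIma".

gineYIma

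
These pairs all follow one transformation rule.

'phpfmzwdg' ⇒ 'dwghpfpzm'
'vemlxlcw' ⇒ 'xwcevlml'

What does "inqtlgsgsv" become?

svsnitqglg

The rule is to swap each adjacent pair of characters (1↔2, 3↔4, ...), then move the last 3 characters to the front (rotate right by 3).
Starting from "inqtlgsgsv": after the first operation, "nitqglgsvs"; after the second, "svsnitqglg".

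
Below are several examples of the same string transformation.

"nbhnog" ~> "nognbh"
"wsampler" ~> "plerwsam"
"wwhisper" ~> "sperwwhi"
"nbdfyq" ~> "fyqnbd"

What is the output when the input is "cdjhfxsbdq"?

Rule — swap the front and back halves of the string.
For "cdjhfxsbdq" the result is "xsbdqcdjhf".

xsbdqcdjhf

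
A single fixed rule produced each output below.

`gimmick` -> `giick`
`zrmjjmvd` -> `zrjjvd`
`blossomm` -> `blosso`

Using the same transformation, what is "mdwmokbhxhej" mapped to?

The transformation: remove every "m".
Doing the same to "mdwmokbhxhej": "dwokbhxhej".

dwokbhxhej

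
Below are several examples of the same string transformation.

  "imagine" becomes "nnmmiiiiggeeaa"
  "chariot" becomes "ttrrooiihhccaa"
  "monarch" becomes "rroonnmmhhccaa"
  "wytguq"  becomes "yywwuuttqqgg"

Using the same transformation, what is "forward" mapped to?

wwrrrrooffddaa

The pattern: double every character, then sort the characters into reverse alphabetical order.
On "forward": the first step gives "ffoorrwwaarrdd", and the second then gives "wwrrrrooffddaa".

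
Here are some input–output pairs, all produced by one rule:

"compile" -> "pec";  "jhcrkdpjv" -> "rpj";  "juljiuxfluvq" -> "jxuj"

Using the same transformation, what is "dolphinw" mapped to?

pnd

Rule — keep one character in every 3, starting at position 1 (positions 1st, 4th, 7th, ...), then move the first character to the end.
Applying both steps to "dolphinw": "dpn", then "pnd".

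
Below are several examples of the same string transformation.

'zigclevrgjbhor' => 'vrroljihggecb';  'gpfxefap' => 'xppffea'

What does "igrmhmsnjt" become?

Looking at the pairs, the operation is to delete the first character, then sort the characters into reverse alphabetical order.
Applying both steps to "igrmhmsnjt": "grmhmsnjt", then "tsrnmmjhg".

tsrnmmjhg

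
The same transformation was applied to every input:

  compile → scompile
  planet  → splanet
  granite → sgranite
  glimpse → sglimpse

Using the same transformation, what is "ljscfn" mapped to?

The rule is to prepend "s".
Applying that to "ljscfn" gives "sljscfn".

sljscfn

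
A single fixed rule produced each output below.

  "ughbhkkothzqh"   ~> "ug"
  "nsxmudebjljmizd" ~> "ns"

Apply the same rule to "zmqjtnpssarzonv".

The transformation: keep only the first 2 characters.
So "zmqjtnpssarzonv" becomes "zm".

zm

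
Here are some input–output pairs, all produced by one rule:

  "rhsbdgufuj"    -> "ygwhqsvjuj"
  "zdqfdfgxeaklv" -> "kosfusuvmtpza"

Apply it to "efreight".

itugtxvw

What's happening: shift every letter 11 places backward in the alphabet (wrapping around), then move the last character to the front.
On "efreight": the first step gives "tugtxvwi", and the second then gives "itugtxvw".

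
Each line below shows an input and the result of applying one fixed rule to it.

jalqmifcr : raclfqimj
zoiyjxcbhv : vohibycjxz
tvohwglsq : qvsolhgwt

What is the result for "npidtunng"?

What's happening: take characters alternately from the front and the back (1st, last, 2nd, 2nd-last, ...), then move the first character to the end.
For "npidtunng", step one produces "ngpnindut"; step two turns that into "gpnindutn".
(Check on "tvohwglsq": → "tqvsolhgw" → "qvsolhgwt" ✓)

gpnindutn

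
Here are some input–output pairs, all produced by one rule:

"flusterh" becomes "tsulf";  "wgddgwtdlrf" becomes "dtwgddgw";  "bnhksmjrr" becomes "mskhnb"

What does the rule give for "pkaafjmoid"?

The rule is to reverse the string, then delete the first 3 characters.
For "pkaafjmoid", step one produces "diomjfaakp"; step two turns that into "mjfaakp".

mjfaakp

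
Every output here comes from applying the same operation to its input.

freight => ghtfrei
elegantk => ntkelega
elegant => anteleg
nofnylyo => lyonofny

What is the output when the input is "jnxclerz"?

In each case the input is transformed by: move the last 3 characters to the front (rotate right by 3).
Doing the same to "jnxclerz": "erzjnxcl".

erzjnxcl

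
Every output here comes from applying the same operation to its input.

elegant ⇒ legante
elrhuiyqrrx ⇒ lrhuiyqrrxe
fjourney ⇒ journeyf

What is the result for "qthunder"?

thunderq

Each output is the input with this applied: move the first character to the end.
On "qthunder" that produces "thunderq".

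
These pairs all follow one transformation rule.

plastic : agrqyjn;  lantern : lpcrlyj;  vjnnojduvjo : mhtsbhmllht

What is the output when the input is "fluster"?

The pattern: shift every letter 2 places backward in the alphabet (wrapping around), then reverse the string.
Applying both steps to "fluster": "djsqrcp", then "pcrqsjd".

pcrqsjd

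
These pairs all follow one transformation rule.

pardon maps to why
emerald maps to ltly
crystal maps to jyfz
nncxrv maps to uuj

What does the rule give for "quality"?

xbhs

The pattern: delete the last 3 characters, then shift every letter 7 places forward in the alphabet (wrapping around).
"quality" → "xbhs".
(Check on "pardon": → "par" → "why" ✓)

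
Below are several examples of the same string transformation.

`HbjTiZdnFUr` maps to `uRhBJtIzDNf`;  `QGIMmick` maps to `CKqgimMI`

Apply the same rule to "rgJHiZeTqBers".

RSRGjhIzEtQbE

The transformation: move the last 2 characters to the front (rotate right by 2), then flip the case of every letter.
On "rgJHiZeTqBers": the first step gives "rsrgJHiZeTqBe", and the second then gives "RSRGjhIzEtQbE".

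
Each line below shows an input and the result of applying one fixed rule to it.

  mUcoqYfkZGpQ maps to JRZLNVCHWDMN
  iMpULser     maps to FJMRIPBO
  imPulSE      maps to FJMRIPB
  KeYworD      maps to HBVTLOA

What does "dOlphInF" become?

What's happening: shift every letter 3 places backward in the alphabet (wrapping around), then convert every letter to uppercase.
"dOlphInF" → "aLimeFkC" → "ALIMEFKC".

ALIMEFKC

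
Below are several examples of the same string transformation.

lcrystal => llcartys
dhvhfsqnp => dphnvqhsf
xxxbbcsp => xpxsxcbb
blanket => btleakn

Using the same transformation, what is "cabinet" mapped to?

What's happening: take characters alternately from the front and the back (1st, last, 2nd, 2nd-last, ...).
Applying that to "cabinet" gives "ctaebni".

ctaebni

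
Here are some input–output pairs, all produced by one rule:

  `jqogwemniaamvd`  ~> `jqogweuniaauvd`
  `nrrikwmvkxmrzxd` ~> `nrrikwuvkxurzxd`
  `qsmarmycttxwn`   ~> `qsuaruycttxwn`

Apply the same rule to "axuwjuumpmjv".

Looking at the pairs, the operation is to replace every "m" with "u".
On "axuwjuumpmjv" that produces "axuwjuuupujv".

axuwjuuupujv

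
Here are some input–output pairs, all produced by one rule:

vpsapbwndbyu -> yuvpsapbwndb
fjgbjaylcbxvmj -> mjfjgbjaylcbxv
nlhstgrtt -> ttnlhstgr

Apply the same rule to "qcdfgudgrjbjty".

tyqcdfgudgrjbj

Rule — move the last 2 characters to the front (rotate right by 2).
Applying that to "qcdfgudgrjbjty" gives "tyqcdfgudgrjbj".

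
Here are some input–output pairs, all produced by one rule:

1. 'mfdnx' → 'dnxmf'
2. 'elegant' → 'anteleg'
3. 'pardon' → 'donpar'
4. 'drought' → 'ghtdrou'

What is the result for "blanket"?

ketblan

Each output is the input with this applied: move the last 3 characters to the front (rotate right by 3).
"blanket" → "ketblan".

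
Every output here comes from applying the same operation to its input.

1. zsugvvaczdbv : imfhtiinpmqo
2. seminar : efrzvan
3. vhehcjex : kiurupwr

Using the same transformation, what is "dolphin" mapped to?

Rule — shift every letter 13 places forward in the alphabet (wrapping around) — i.e. ROT13, then move the last character to the front.
"dolphin" → "qbycuva" → "aqbycuv".

aqbycuv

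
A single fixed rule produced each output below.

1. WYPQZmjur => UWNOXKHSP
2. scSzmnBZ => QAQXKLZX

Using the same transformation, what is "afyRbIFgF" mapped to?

YDWPZGDED

The rule is to shift every letter 2 places backward in the alphabet (wrapping around), then convert every letter to uppercase.
On "afyRbIFgF": the first step gives "ydwPzGDeD", and the second then gives "YDWPZGDED".
(Check on "WYPQZmjur": → "UWNOXkhsp" → "UWNOXKHSP" ✓)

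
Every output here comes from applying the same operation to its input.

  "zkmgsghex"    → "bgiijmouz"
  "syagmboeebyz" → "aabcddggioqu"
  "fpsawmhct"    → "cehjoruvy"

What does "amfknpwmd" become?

cfhmoopry

The pattern: shift every letter 2 places forward in the alphabet (wrapping around), then sort the characters into alphabetical order.
"amfknpwmd" → "cohmpryof" → "cfhmoopry".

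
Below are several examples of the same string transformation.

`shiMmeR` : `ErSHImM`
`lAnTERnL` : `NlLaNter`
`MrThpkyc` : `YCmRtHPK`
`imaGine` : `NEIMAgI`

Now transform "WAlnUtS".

The pattern: move the last 2 characters to the front (rotate right by 2), then flip the case of every letter.
Working it through for "WAlnUtS": intermediate "tSWAlnU", final "TswaLNu".

TswaLNu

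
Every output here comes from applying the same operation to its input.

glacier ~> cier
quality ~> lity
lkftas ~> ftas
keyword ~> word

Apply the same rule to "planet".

The rule is to keep only the last 4 characters.
Applying that to "planet" gives "anet".

anet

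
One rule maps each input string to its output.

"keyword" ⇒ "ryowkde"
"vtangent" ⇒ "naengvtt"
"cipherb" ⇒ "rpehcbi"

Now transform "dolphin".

ilhpdno

The rule is to take characters alternately from the front and the back (1st, last, 2nd, 2nd-last, ...), then move the first 3 characters to the end (rotate left by 3).
On "dolphin" that produces "ilhpdno".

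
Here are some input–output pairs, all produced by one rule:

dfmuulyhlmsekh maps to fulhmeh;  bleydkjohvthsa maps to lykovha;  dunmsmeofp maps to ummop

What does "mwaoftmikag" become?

The transformation: keep every other character starting from the second (positions 2nd, 4th, 6th, ...).
So "mwaoftmikag" becomes "wotia".

wotia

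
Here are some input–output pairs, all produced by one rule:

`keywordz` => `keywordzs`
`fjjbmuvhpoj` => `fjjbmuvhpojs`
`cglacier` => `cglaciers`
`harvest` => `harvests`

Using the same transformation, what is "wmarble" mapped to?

wmarbles

Each output is the input with this applied: append "s".
On "wmarble" that produces "wmarbles".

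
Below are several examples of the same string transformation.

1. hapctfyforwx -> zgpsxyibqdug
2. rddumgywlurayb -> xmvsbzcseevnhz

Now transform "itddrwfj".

The transformation: shift every letter 1 place forward in the alphabet (wrapping around), then swap the front and back halves of the string.
"itddrwfj" → "jueesxgk" → "sxgkjuee".

sxgkjuee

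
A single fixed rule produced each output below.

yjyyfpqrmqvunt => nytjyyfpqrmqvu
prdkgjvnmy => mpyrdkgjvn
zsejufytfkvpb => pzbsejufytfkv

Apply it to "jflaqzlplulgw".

Rule — swap the first and last characters, then move the last 2 characters to the front (rotate right by 2).
Applying both steps to "jflaqzlplulgw": "wflaqzlplulgj", then "gjwflaqzlplul".

gjwflaqzlplul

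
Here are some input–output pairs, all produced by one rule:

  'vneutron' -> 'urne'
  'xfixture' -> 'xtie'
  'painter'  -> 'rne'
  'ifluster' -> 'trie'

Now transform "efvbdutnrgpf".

In each case the input is transformed by: sort the characters into reverse alphabetical order, then keep every other character starting from the second (positions 2nd, 4th, 6th, ...).
For "efvbdutnrgpf", step one produces "vutrpngffedb"; step two turns that into "urnfeb".

urnfeb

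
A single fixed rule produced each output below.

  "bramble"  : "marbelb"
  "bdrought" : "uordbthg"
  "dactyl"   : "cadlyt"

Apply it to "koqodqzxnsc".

xzqdoqokcsn

Looking at the pairs, the operation is to reverse the string, then move the first 3 characters to the end (rotate left by 3).
Applying both steps to "koqodqzxnsc": "csnxzqdoqok", then "xzqdoqokcsn".
(Check on "bdrought": → "thguordb" → "uordbthg" ✓)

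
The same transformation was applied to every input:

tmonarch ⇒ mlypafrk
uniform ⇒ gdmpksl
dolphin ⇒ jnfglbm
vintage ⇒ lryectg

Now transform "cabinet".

zglcray

In each case the input is transformed by: move the first 2 characters to the end (rotate left by 2), then shift every letter 2 places backward in the alphabet (wrapping around).
Doing the same to "cabinet": "zglcray".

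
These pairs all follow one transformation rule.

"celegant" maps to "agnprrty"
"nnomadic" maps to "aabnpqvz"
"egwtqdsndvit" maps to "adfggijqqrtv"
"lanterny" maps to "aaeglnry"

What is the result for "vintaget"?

Rule — shift every letter 13 places forward in the alphabet (wrapping around) — i.e. ROT13, then sort the characters into alphabetical order.
Working it through for "vintaget": intermediate "ivagntrg", final "agginrtv".

agginrtv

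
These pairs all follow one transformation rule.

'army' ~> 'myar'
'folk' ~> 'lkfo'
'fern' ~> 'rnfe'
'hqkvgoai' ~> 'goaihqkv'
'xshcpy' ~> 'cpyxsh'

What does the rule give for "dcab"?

Looking at the pairs, the operation is to swap the front and back halves of the string.
Doing the same to "dcab": "abdc".

abdc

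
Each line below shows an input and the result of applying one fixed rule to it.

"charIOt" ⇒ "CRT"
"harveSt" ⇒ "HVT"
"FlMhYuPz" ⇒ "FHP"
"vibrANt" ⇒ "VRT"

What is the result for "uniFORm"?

UFM

The rule is to keep one character in every 3, starting at position 1 (positions 1st, 4th, 7th, ...), then convert every letter to uppercase.
Applying both steps to "uniFORm": "uFm", then "UFM".
(Check on "vibrANt": → "vrt" → "VRT" ✓)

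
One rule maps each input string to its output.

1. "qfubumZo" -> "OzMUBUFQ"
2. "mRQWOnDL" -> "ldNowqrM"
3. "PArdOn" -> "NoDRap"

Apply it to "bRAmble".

In each case the input is transformed by: reverse the string, then flip the case of every letter.
Starting from "bRAmble": after the first operation, "elbmARb"; after the second, "ELBMarB".

ELBMarB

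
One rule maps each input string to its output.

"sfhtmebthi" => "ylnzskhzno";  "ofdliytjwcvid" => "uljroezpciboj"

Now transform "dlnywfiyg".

jrtecloem

The pattern: shift every letter 6 places forward in the alphabet (wrapping around).
Applying that to "dlnywfiyg" gives "jrtecloem".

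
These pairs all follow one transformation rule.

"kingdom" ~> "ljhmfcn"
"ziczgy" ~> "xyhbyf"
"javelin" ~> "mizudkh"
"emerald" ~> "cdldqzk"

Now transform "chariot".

What's happening: shift every letter 1 place backward in the alphabet (wrapping around), then move the last character to the front.
So "chariot" becomes "sbgzqhn".

sbgzqhn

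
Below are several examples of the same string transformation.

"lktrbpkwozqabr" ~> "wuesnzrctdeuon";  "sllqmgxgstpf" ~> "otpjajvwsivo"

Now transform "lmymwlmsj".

What's happening: move the first 2 characters to the end (rotate left by 2), then shift every letter 3 places forward in the alphabet (wrapping around).
On "lmymwlmsj": the first step gives "ymwlmsjlm", and the second then gives "bpzopvmop".

bpzopvmop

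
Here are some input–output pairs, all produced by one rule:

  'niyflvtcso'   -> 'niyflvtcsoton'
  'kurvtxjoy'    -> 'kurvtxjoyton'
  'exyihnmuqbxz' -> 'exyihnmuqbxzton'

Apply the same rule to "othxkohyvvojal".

othxkohyvvojalton

What's happening: append "ton".
So "othxkohyvvojal" becomes "othxkohyvvojalton".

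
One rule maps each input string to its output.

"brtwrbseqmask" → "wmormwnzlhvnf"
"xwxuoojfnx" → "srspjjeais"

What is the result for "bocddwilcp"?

wjxyyrdgxk

The rule is to shift every letter 5 places backward in the alphabet (wrapping around).
So "bocddwilcp" becomes "wjxyyrdgxk".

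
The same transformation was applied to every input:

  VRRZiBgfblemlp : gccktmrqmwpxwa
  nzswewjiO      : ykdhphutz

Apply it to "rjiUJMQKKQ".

cutfuxbvvb

The transformation: shift every letter 11 places forward in the alphabet (wrapping around), then convert every letter to lowercase.
Starting from "rjiUJMQKKQ": after the first operation, "cutFUXBVVB"; after the second, "cutfuxbvvb".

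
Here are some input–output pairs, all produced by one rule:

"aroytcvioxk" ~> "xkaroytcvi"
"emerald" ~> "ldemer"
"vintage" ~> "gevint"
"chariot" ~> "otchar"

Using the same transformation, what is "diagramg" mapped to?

Each output is the input with this applied: move the last 3 characters to the front (rotate right by 3), then delete the first character.
Applying both steps to "diagramg": "amgdiagr", then "mgdiagr".

mgdiagr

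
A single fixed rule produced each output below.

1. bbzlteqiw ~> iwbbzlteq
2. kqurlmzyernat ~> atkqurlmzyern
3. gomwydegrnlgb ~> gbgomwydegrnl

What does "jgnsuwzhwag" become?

agjgnsuwzhw

Rule — move the last 2 characters to the front (rotate right by 2).
So "jgnsuwzhwag" becomes "agjgnsuwzhw".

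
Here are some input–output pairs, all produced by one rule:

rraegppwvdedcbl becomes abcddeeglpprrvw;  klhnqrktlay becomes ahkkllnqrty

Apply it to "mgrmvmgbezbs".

bbeggmmmrsvz

The transformation: sort the characters into alphabetical order.
For "mgrmvmgbezbs" the result is "bbeggmmmrsvz".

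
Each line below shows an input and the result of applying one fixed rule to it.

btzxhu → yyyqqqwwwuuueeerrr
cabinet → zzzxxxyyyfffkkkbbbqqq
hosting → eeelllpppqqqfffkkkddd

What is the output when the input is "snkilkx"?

pppkkkhhhfffiiihhhuuu

The rule is to repeat every character 3 times, then shift every letter 3 places backward in the alphabet (wrapping around).
Working it through for "snkilkx": intermediate "sssnnnkkkiiilllkkkxxx", final "pppkkkhhhfffiiihhhuuu".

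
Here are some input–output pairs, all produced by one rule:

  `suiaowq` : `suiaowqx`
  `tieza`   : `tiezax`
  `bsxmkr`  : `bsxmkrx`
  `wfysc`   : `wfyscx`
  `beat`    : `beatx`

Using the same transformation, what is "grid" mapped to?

gridx

Each output is the input with this applied: append "x".
Applying that to "grid" gives "gridx".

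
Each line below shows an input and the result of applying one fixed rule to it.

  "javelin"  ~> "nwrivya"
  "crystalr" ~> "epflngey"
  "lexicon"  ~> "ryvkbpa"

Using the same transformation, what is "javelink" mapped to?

nwrivyxa

In each case the input is transformed by: shift every letter 13 places forward in the alphabet (wrapping around) — i.e. ROT13, then swap each adjacent pair of characters (1↔2, 3↔4, ...).
On "javelink": the first step gives "wniryvax", and the second then gives "nwrivyxa".
(Check on "javelin": → "wniryva" → "nwrivya" ✓)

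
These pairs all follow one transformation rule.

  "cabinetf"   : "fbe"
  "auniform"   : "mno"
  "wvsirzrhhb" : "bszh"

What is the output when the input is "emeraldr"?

Looking at the pairs, the operation is to move the last character to the front, then keep one character in every 3, starting at position 1 (positions 1st, 4th, 7th, ...).
Doing the same to "emeraldr": "rel".

rel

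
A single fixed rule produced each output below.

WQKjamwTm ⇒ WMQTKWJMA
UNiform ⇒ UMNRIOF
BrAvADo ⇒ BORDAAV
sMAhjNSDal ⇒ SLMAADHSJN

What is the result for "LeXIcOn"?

LNEOXCI

Each output is the input with this applied: take characters alternately from the front and the back (1st, last, 2nd, 2nd-last, ...), then convert every letter to uppercase.
So "LeXIcOn" becomes "LNEOXCI".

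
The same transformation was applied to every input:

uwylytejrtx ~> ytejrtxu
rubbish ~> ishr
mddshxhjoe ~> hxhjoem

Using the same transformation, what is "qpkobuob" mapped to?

buobq

Looking at the pairs, the operation is to move the first character to the end, then delete the first 3 characters.
Applying both steps to "qpkobuob": "pkobuobq", then "buobq".
(Check on "rubbish": → "ubbishr" → "ishr" ✓)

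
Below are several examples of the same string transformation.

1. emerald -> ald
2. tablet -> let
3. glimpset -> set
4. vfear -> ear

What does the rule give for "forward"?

ard

The rule is to keep only the last 3 characters.
"forward" → "ard".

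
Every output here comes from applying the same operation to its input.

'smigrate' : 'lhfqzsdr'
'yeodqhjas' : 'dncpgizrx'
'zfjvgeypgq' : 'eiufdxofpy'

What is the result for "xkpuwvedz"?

In each case the input is transformed by: move the first character to the end, then shift every letter 1 place backward in the alphabet (wrapping around).
For "xkpuwvedz", step one produces "kpuwvedzx"; step two turns that into "jotvudcyw".
(Check on "yeodqhjas": → "eodqhjasy" → "dncpgizrx" ✓)

jotvudcyw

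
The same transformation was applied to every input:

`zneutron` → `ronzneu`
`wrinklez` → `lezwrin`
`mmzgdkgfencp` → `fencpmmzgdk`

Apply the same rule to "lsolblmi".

Rule — swap the front and back halves of the string, then delete the first character.
On "lsolblmi": the first step gives "blmilsol", and the second then gives "lmilsol".

lmilsol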